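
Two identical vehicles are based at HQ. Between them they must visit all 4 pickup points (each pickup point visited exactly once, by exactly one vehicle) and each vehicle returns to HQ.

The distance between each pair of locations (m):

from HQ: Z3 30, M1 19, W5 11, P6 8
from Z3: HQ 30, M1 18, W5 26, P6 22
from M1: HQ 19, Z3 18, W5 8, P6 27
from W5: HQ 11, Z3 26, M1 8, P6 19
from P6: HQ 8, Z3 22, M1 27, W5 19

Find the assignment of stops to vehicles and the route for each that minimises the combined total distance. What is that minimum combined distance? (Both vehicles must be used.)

There are 2^3 − 1 = 7 ways to divide the 4 stops into two non-empty groups. For each, the best each vehicle can do is its own shortest tour through its group:
  {Z3} + {M1, W5, P6}: 60 + 54 = 114
  {M1} + {Z3, W5, P6}: 38 + 67 = 105
  {Z3, M1} + {W5, P6}: 67 + 38 = 105
  {W5} + {Z3, M1, P6}: 22 + 67 = 89
  {Z3, W5} + {M1, P6}: 67 + 54 = 121
  {M1, W5} + {Z3, P6}: 38 + 60 = 98
  … (7 splits in total)
  {Z3, M1, W5} + {P6}: 67 + 16 = 83  ← best
Best: vehicle 1 HQ → Z3 → M1 → W5 → HQ = 67; vehicle 2 HQ → P6 → HQ = 16; combined 83.

83 m — the smallest possible combined total.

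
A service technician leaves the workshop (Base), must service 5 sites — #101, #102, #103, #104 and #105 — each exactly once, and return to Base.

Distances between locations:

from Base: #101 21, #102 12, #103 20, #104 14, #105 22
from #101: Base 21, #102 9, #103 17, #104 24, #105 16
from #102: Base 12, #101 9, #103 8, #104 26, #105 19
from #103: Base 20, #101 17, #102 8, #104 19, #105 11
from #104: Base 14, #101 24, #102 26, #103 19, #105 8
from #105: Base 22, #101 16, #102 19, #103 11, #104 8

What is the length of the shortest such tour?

There are 60 distinct closed tours to check (reversals are equivalent).
Base - #101 - #102 - #103 - #104 - #105 - Base: 21+9+8+19+8+22 = 87
Base - #101 - #102 - #103 - #105 - #104 - Base: 21+9+8+11+8+14 = 71
Base - #101 - #102 - #104 - #103 - #105 - Base: 21+9+26+19+11+22 = 108
Base - #101 - #102 - #104 - #105 - #103 - Base: 21+9+26+8+11+20 = 95
Base - #101 - #102 - #105 - #103 - #104 - Base: 21+9+19+11+19+14 = 93
Base - #101 - #102 - #105 - #104 - #103 - Base: 21+9+19+8+19+20 = 96
Base - #101 - #103 - #102 - #104 - #105 - Base: 21+17+8+26+8+22 = 102
Base - #101 - #103 - #102 - #105 - #104 - Base: 21+17+8+19+8+14 = 87
Base - #101 - #103 - #104 - #102 - #105 - Base: 21+17+19+26+19+22 = 124
Base - #101 - #103 - #104 - #105 - #102 - Base: 21+17+19+8+19+12 = 96
Base - #101 - #103 - #105 - #102 - #104 - Base: 21+17+11+19+26+14 = 108
Base - #101 - #103 - #105 - #104 - #102 - Base: 21+17+11+8+26+12 = 95
Base - #101 - #104 - #102 - #103 - #105 - Base: 21+24+26+8+11+22 = 112
Base - #101 - #104 - #102 - #105 - #103 - Base: 21+24+26+19+11+20 = 121
… (46 more)
The minimum is 71.
One optimal route: Base → #101 → #102 → #103 → #105 → #104 → Base (or its reverse).

Minimum total distance: 71.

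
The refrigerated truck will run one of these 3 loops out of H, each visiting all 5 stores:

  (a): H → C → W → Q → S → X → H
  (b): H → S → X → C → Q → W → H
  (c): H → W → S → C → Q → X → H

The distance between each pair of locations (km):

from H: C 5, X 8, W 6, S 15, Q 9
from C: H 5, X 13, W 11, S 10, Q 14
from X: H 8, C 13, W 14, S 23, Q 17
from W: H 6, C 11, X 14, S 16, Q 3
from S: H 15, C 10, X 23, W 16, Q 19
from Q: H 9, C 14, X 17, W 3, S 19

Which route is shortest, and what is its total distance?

69 km — (a) is the shortest.

(a): 5 + 11 + 3 + 19 + 23 + 8 = 69
(b): 15 + 23 + 13 + 14 + 3 + 6 = 74
(c): 6 + 16 + 10 + 14 + 17 + 8 = 71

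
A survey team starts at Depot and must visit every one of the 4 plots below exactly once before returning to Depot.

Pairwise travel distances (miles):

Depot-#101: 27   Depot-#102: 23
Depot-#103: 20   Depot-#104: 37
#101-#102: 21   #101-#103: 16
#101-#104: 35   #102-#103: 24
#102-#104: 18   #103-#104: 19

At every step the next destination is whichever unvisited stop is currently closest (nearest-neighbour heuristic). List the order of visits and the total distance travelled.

112 miles along Depot → #103 → #101 → #102 → #104 → Depot.

At Depot the remaining stops are #103 20, #102 23, #101 27, #104 37; go to #103.
At #103 the remaining stops are #101 16, #104 19, #102 24; go to #101.
At #101 the remaining stops are #102 21, #104 35; go to #102.
At #102 the remaining stops are #104 18; go to #104.
Return #104→Depot: 37.
Total = 20 + 16 + 21 + 18 + 37 = 112.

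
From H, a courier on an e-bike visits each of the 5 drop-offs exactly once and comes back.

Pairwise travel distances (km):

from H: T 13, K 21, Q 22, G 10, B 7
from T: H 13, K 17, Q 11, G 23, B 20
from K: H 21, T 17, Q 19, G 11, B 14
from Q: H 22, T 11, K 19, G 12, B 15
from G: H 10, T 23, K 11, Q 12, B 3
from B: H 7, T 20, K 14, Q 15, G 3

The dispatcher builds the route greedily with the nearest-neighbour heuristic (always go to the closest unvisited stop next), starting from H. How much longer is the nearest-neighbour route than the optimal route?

H: B=7, G=10, T=13, K=21, Q=22 ⇒ B
B: G=3, K=14, Q=15, T=20 ⇒ G
G: K=11, Q=12, T=23 ⇒ K
K: T=17, Q=19 ⇒ T
T: Q=11 ⇒ Q
NN route H → B → G → K → T → Q → H costs 71.
Optimal: H → T → Q → K → G → B → H costs 64 (by enumerating all 60 distinct tours).
Excess = 71 − 64 = 7.

The nearest-neighbour route is 7 km longer than optimal.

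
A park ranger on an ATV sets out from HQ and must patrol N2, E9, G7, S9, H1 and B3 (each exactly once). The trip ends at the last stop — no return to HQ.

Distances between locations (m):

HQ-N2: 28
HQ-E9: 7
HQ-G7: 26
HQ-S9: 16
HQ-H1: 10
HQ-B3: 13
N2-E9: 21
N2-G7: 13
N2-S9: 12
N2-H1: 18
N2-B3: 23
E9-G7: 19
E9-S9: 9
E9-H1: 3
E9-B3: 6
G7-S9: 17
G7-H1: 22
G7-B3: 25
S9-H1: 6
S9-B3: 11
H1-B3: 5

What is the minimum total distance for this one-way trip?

There are 6! = 720 possible orderings.
HQ → N2 → E9 → G7 → S9 → H1 → B3: 28+21+19+17+6+5 = 96
HQ → N2 → E9 → G7 → S9 → B3 → H1: 28+21+19+17+11+5 = 101
HQ → N2 → E9 → G7 → H1 → S9 → B3: 28+21+19+22+6+11 = 107
HQ → N2 → E9 → G7 → H1 → B3 → S9: 28+21+19+22+5+11 = 106
HQ → N2 → E9 → G7 → B3 → S9 → H1: 28+21+19+25+11+6 = 110
HQ → N2 → E9 → G7 → B3 → H1 → S9: 28+21+19+25+5+6 = 104
HQ → N2 → E9 → S9 → G7 → H1 → B3: 28+21+9+17+22+5 = 102
HQ → N2 → E9 → S9 → G7 → B3 → H1: 28+21+9+17+25+5 = 105
… (712 more)
HQ → E9 → B3 → H1 → S9 → N2 → G7: 7+6+5+6+12+13 = 49  ← best
The minimum is 49.
One shortest path: HQ → E9 → B3 → H1 → S9 → N2 → G7.

Shortest open route: 49 m.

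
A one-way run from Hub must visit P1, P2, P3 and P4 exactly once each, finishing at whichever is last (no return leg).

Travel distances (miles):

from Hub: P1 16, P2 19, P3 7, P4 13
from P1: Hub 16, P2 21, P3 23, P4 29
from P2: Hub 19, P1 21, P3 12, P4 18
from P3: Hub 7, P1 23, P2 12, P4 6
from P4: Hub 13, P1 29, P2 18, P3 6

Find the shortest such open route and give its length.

Shortest open route: 52 miles.

There are 4! = 24 possible orderings.
Hub → P1 → P2 → P3 → P4: 16+21+12+6 = 55
Hub → P1 → P2 → P4 → P3: 16+21+18+6 = 61
Hub → P1 → P3 → P2 → P4: 16+23+12+18 = 69
Hub → P1 → P3 → P4 → P2: 16+23+6+18 = 63
Hub → P1 → P4 → P2 → P3: 16+29+18+12 = 75
Hub → P1 → P4 → P3 → P2: 16+29+6+12 = 63
Hub → P2 → P1 → P3 → P4: 19+21+23+6 = 69
Hub → P2 → P1 → P4 → P3: 19+21+29+6 = 75
Hub → P2 → P3 → P1 → P4: 19+12+23+29 = 83
Hub → P2 → P3 → P4 → P1: 19+12+6+29 = 66
Hub → P2 → P4 → P1 → P3: 19+18+29+23 = 89
Hub → P2 → P4 → P3 → P1: 19+18+6+23 = 66
Hub → P3 → P1 → P2 → P4: 7+23+21+18 = 69
Hub → P3 → P1 → P4 → P2: 7+23+29+18 = 77
… (10 more)
Hub → P3 → P4 → P2 → P1: 7+6+18+21 = 52  ← best
The minimum is 52.
One shortest path: Hub → P3 → P4 → P2 → P1.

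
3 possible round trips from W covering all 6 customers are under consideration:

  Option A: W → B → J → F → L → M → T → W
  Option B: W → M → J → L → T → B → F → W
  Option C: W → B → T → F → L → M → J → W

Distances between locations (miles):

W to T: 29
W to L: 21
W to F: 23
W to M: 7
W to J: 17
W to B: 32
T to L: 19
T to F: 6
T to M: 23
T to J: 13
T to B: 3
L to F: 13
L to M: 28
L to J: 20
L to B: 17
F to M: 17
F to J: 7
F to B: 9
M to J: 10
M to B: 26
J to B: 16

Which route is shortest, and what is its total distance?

Shortest is Option B, total 91 miles.

Option A: 32 + 16 + 7 + 13 + 28 + 23 + 29 = 148
Option B: 7 + 10 + 20 + 19 + 3 + 9 + 23 = 91
Option C: 32 + 3 + 6 + 13 + 28 + 10 + 17 = 109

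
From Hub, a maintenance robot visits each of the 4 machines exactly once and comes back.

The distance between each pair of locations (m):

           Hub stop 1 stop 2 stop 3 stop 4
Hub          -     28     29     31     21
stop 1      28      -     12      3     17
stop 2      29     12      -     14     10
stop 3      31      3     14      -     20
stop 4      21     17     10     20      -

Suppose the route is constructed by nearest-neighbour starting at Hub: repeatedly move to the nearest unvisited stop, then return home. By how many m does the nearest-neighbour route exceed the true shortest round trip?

1 m longer than the optimal tour.

From Hub: stop 4=21, stop 1=28, stop 2=29, stop 3=31 → choose stop 4 (21).
From stop 4: stop 2=10, stop 1=17, stop 3=20 → choose stop 2 (10).
From stop 2: stop 1=12, stop 3=14 → choose stop 1 (12).
From stop 1: stop 3=3 → choose stop 3 (3).
NN route Hub → stop 4 → stop 2 → stop 1 → stop 3 → Hub costs 77.
Optimal: Hub → stop 1 → stop 3 → stop 2 → stop 4 → Hub costs 76 (by enumerating all 12 distinct tours).
Excess = 77 − 76 = 1.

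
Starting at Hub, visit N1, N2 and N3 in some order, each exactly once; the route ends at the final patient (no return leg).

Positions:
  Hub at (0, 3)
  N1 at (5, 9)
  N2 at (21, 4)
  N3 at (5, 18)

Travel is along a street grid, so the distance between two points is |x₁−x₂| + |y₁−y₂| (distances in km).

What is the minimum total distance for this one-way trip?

There are 3! = 6 possible orderings.
Hub→N1→N2→N3: 11+21+30 = 62
Hub→N1→N3→N2: 11+9+30 = 50
Hub→N2→N1→N3: 22+21+9 = 52
Hub→N2→N3→N1: 22+30+9 = 61
Hub→N3→N1→N2: 20+9+21 = 50
Hub→N3→N2→N1: 20+30+21 = 71
The minimum is 50.
One shortest path: Hub → N1 → N3 → N2.

Shortest open route: 50 km.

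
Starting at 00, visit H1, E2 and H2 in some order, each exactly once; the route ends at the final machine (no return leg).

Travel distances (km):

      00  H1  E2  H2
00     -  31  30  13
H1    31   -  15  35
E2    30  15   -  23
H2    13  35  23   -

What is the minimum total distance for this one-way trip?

There are 3! = 6 possible orderings.
00 → H1 → E2 → H2: 31+15+23 = 69
00 → H1 → H2 → E2: 31+35+23 = 89
00 → E2 → H1 → H2: 30+15+35 = 80
00 → E2 → H2 → H1: 30+23+35 = 88
00 → H2 → H1 → E2: 13+35+15 = 63
00 → H2 → E2 → H1: 13+23+15 = 51
The minimum is 51.
One shortest path: 00 → H2 → E2 → H1.

Shortest open route: 51 km.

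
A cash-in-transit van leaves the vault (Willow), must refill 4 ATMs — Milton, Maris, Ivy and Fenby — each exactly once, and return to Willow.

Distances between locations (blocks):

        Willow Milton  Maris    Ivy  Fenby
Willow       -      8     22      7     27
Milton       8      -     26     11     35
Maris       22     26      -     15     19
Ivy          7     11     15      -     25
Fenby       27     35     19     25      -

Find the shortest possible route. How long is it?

There are 12 distinct closed tours to check (reversals are equivalent).
Willow-Milton-Maris-Ivy-Fenby-Willow: 8+26+15+25+27 = 101
Willow-Milton-Maris-Fenby-Ivy-Willow: 8+26+19+25+7 = 85
Willow-Milton-Ivy-Maris-Fenby-Willow: 8+11+15+19+27 = 80
Willow-Milton-Ivy-Fenby-Maris-Willow: 8+11+25+19+22 = 85
Willow-Milton-Fenby-Maris-Ivy-Willow: 8+35+19+15+7 = 84
Willow-Milton-Fenby-Ivy-Maris-Willow: 8+35+25+15+22 = 105
Willow-Maris-Milton-Ivy-Fenby-Willow: 22+26+11+25+27 = 111
Willow-Maris-Milton-Fenby-Ivy-Willow: 22+26+35+25+7 = 115
Willow-Maris-Ivy-Milton-Fenby-Willow: 22+15+11+35+27 = 110
Willow-Maris-Fenby-Milton-Ivy-Willow: 22+19+35+11+7 = 94
Willow-Ivy-Milton-Maris-Fenby-Willow: 7+11+26+19+27 = 90
Willow-Ivy-Maris-Milton-Fenby-Willow: 7+15+26+35+27 = 110
The minimum is 80.
One optimal route: Willow → Milton → Ivy → Maris → Fenby → Willow (or its reverse).

Minimum total distance: 80 blocks.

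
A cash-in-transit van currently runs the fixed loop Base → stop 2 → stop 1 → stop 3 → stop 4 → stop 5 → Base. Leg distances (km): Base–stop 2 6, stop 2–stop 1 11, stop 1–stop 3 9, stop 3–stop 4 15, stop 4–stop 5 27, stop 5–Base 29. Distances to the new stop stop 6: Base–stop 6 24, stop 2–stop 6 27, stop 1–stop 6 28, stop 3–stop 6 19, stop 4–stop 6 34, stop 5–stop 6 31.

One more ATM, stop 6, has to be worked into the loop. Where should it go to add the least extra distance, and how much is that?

Minimum extra distance: 26 km, inserting stop 6 between stop 5 and Base.

Insertion cost between consecutive stops i–j is d(i,stop 6) + d(stop 6,j) − d(i,j):
  between Base and stop 2: 24 + 27 − 6 = 45
  between stop 2 and stop 1: 27 + 28 − 11 = 44
  between stop 1 and stop 3: 28 + 19 − 9 = 38
  between stop 3 and stop 4: 19 + 34 − 15 = 38
  between stop 4 and stop 5: 34 + 31 − 27 = 38
  between stop 5 and Base: 31 + 24 − 29 = 26
Cheapest insertion is between stop 5 and Base, adding 26.
New total = 97 + 26 = 123.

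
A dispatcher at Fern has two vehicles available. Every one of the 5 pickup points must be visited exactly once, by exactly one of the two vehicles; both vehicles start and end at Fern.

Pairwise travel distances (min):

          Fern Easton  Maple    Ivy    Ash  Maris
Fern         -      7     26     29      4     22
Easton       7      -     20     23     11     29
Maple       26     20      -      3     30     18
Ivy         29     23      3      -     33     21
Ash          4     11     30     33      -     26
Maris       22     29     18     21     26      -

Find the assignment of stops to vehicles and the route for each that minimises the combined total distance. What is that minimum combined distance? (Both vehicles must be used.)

Check every non-empty split of the stops between the two vehicles; for each half take its own optimal tour:
  {Easton} + {Maple, Ivy, Ash, Maris}: 14 + 80 = 94
  {Maple} + {Easton, Ivy, Ash, Maris}: 52 + 81 = 133
  {Easton, Maple} + {Ivy, Ash, Maris}: 53 + 80 = 133
  {Ivy} + {Easton, Maple, Ash, Maris}: 58 + 75 = 133
  {Easton, Ivy} + {Maple, Ash, Maris}: 59 + 74 = 133
  {Maple, Ivy} + {Easton, Ash, Maris}: 58 + 66 = 124
  … (15 splits in total)
  {Ash} + {Easton, Maple, Ivy, Maris}: 8 + 73 = 81  ← best
Best: vehicle 1 Fern → Ash → Fern = 8; vehicle 2 Fern → Easton → Maple → Ivy → Maris → Fern = 73; combined 81.

Minimum combined distance: 81 min.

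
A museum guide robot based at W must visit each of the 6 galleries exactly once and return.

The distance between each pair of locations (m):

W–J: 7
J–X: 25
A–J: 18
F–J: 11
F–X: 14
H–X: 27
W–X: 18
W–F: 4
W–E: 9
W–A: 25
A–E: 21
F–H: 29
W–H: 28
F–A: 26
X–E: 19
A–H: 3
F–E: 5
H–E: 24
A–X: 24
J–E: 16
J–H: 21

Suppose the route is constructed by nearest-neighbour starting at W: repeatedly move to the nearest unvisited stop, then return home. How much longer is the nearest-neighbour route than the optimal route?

W: F=4, J=7, E=9, X=18, A=25, H=28 ⇒ F
F: E=5, J=11, X=14, A=26, H=29 ⇒ E
E: J=16, X=19, A=21, H=24 ⇒ J
J: A=18, H=21, X=25 ⇒ A
A: H=3, X=24 ⇒ H
H: X=27 ⇒ X
NN route W → F → E → J → A → H → X → W costs 91.
Optimal: W → F → E → X → A → H → J → W costs 83 (by enumerating all 360 distinct tours).
Excess = 91 − 83 = 8.

The nearest-neighbour route is 8 m longer than optimal.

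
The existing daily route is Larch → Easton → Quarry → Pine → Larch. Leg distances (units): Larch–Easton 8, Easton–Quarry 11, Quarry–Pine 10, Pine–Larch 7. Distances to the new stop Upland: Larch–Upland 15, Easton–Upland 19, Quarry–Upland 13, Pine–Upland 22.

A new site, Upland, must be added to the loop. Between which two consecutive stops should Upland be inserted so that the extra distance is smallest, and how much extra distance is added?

Insertion cost between consecutive stops i–j is d(i,Upland) + d(Upland,j) − d(i,j):
  between Larch and Easton: 15 + 19 − 8 = 26
  between Easton and Quarry: 19 + 13 − 11 = 21
  between Quarry and Pine: 13 + 22 − 10 = 25
  between Pine and Larch: 22 + 15 − 7 = 30
Cheapest insertion is between Easton and Quarry, adding 21.
New total = 36 + 21 = 57.

+21 — insert Upland between Easton and Quarry.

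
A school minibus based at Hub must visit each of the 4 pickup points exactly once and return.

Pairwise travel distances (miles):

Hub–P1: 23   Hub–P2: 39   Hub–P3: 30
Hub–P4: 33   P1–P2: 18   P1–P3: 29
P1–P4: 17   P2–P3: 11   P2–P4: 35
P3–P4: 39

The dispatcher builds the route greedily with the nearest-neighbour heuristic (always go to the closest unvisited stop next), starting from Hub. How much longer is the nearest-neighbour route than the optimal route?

Hub: P1=23, P3=30, P4=33, P2=39 ⇒ P1
P1: P4=17, P2=18, P3=29 ⇒ P4
P4: P2=35, P3=39 ⇒ P2
P2: P3=11 ⇒ P3
NN route Hub → P1 → P4 → P2 → P3 → Hub costs 116.
Optimal: Hub → P3 → P2 → P1 → P4 → Hub costs 109 (by enumerating all 12 distinct tours).
Excess = 116 − 109 = 7.

The nearest-neighbour route is 7 miles longer than optimal.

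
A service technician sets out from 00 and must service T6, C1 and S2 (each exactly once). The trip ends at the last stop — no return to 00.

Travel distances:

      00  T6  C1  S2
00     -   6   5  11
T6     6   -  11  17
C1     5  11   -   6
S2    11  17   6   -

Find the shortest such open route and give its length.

There are 3! = 6 possible orderings.
00 - T6 - C1 - S2: 6+11+6 = 23
00 - T6 - S2 - C1: 6+17+6 = 29
00 - C1 - T6 - S2: 5+11+17 = 33
00 - C1 - S2 - T6: 5+6+17 = 28
00 - S2 - T6 - C1: 11+17+11 = 39
00 - S2 - C1 - T6: 11+6+11 = 28
The minimum is 23.
One shortest path: 00 → T6 → C1 → S2.

Minimum one-way distance = 23.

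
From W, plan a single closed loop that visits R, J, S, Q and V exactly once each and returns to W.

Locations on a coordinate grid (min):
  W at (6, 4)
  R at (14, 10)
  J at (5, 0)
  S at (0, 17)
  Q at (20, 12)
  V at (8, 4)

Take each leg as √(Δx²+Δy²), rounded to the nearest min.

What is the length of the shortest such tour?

Shortest round trip = 58 min.

There are 60 distinct closed tours to check (reversals are equivalent).
W-R-J-S-Q-V-W: 10+13+18+21+14+2 = 78
W-R-J-S-V-Q-W: 10+13+18+15+14+16 = 86
W-R-J-Q-S-V-W: 10+13+19+21+15+2 = 80
W-R-J-Q-V-S-W: 10+13+19+14+15+14 = 85
W-R-J-V-S-Q-W: 10+13+5+15+21+16 = 80
W-R-J-V-Q-S-W: 10+13+5+14+21+14 = 77
W-R-S-J-Q-V-W: 10+16+18+19+14+2 = 79
W-R-S-J-V-Q-W: 10+16+18+5+14+16 = 79
W-R-S-Q-J-V-W: 10+16+21+19+5+2 = 73
W-R-S-Q-V-J-W: 10+16+21+14+5+4 = 70
W-R-S-V-J-Q-W: 10+16+15+5+19+16 = 81
W-R-S-V-Q-J-W: 10+16+15+14+19+4 = 78
W-R-Q-J-S-V-W: 10+6+19+18+15+2 = 70
W-R-Q-J-V-S-W: 10+6+19+5+15+14 = 69
… (46 more)
W-J-V-R-Q-S-W: 4+5+8+6+21+14 = 58  ← best
The minimum is 58.
One optimal route: W → J → V → R → Q → S → W (or its reverse).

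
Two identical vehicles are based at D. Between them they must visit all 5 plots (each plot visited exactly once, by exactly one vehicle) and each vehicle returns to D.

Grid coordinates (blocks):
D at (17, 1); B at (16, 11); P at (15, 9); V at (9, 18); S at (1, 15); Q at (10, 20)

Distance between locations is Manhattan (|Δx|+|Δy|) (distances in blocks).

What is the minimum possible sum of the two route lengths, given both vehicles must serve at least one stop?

Check every non-empty split of the stops between the two vehicles; for each half take its own optimal tour:
  {B} + {P, V, S, Q}: 22 + 70 = 92
  {P} + {B, V, S, Q}: 20 + 70 = 90
  {B, P} + {V, S, Q}: 24 + 70 = 94
  {V} + {B, P, S, Q}: 50 + 70 = 120
  {B, V} + {P, S, Q}: 50 + 70 = 120
  {P, V} + {B, S, Q}: 50 + 70 = 120
  … (15 splits in total)
Best: vehicle 1 D → P → D = 20; vehicle 2 D → B → S → V → Q → D = 70; combined 90.

90 blocks — the smallest possible combined total.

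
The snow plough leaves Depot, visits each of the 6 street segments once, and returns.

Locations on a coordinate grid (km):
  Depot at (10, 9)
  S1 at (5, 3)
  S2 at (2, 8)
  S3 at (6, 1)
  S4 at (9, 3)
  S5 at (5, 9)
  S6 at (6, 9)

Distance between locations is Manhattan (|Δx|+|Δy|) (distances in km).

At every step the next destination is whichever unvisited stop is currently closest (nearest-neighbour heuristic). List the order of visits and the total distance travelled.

Total distance 32 km via the nearest-neighbour route Depot → S6 → S5 → S2 → S1 → S3 → S4 → Depot.

Depot → [S6:4 / S5:5 / S4:7 / S2:9 / S1:11 / S3:12] → S6 (4)
S6 → [S5:1 / S2:5 / S1:7 / S3:8 / S4:9] → S5 (1)
S5 → [S2:4 / S1:6 / S3:9 / S4:10] → S2 (4)
S2 → [S1:8 / S3:11 / S4:12] → S1 (8)
S1 → [S3:3 / S4:4] → S3 (3)
S3 → [S4:5] → S4 (5)
Return S4→Depot: 7.
Total = 4 + 1 + 4 + 8 + 3 + 5 + 7 = 32.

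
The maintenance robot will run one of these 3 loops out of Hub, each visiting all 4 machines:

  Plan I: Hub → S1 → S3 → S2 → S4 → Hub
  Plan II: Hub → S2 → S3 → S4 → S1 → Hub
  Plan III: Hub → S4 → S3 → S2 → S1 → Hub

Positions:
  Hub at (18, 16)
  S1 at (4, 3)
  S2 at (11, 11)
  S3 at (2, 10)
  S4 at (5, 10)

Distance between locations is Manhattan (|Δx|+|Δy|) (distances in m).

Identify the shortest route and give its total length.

Plan I: 27 + 9 + 10 + 7 + 19 = 72
Plan II: 12 + 10 + 3 + 8 + 27 = 60
Plan III: 19 + 3 + 10 + 15 + 27 = 74

60 m — Plan II is the shortest.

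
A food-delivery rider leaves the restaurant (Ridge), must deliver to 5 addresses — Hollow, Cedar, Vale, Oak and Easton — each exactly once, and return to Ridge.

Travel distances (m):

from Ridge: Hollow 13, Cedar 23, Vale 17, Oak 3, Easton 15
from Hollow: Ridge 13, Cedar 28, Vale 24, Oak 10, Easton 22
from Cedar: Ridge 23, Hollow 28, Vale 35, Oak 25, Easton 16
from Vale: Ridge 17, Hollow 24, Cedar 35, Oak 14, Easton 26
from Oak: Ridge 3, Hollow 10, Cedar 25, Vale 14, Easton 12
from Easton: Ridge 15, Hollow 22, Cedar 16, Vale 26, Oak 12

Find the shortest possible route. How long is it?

Shortest round trip = 100 m.

With 5 stops there are 5!/2 = 60 distinct round trips (a route and its reverse cost the same).
Ridge - Hollow - Cedar - Vale - Oak - Easton - Ridge: 13+28+35+14+12+15 = 117
Ridge - Hollow - Cedar - Vale - Easton - Oak - Ridge: 13+28+35+26+12+3 = 117
Ridge - Hollow - Cedar - Oak - Vale - Easton - Ridge: 13+28+25+14+26+15 = 121
Ridge - Hollow - Cedar - Oak - Easton - Vale - Ridge: 13+28+25+12+26+17 = 121
Ridge - Hollow - Cedar - Easton - Vale - Oak - Ridge: 13+28+16+26+14+3 = 100
Ridge - Hollow - Cedar - Easton - Oak - Vale - Ridge: 13+28+16+12+14+17 = 100
Ridge - Hollow - Vale - Cedar - Oak - Easton - Ridge: 13+24+35+25+12+15 = 124
Ridge - Hollow - Vale - Cedar - Easton - Oak - Ridge: 13+24+35+16+12+3 = 103
Ridge - Hollow - Vale - Oak - Cedar - Easton - Ridge: 13+24+14+25+16+15 = 107
Ridge - Hollow - Vale - Oak - Easton - Cedar - Ridge: 13+24+14+12+16+23 = 102
Ridge - Hollow - Vale - Easton - Cedar - Oak - Ridge: 13+24+26+16+25+3 = 107
Ridge - Hollow - Vale - Easton - Oak - Cedar - Ridge: 13+24+26+12+25+23 = 123
Ridge - Hollow - Oak - Cedar - Vale - Easton - Ridge: 13+10+25+35+26+15 = 124
Ridge - Hollow - Oak - Cedar - Easton - Vale - Ridge: 13+10+25+16+26+17 = 107
… (46 more)
The minimum is 100.
One optimal route: Ridge → Hollow → Cedar → Easton → Vale → Oak → Ridge (or its reverse).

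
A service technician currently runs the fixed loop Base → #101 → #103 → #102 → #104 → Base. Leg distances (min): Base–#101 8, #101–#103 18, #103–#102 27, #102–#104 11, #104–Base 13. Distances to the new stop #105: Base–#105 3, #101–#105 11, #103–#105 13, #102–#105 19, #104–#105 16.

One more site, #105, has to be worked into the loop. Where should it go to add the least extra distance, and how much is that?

Insertion cost between consecutive stops i–j is d(i,#105) + d(#105,j) − d(i,j):
  between Base and #101: 3 + 11 − 8 = 6
  between #101 and #103: 11 + 13 − 18 = 6
  between #103 and #102: 13 + 19 − 27 = 5
  between #102 and #104: 19 + 16 − 11 = 24
  between #104 and Base: 16 + 3 − 13 = 6
Cheapest insertion is between #103 and #102, adding 5.
New total = 77 + 5 = 82.

+5 min — insert #105 between #103 and #102.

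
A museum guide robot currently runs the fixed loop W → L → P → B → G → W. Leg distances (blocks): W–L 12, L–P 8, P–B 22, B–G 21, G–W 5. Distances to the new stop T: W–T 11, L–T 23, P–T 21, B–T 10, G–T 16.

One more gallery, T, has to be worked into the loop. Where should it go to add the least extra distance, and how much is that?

Insertion cost between consecutive stops i–j is d(i,T) + d(T,j) − d(i,j):
  between W and L: 11 + 23 − 12 = 22
  between L and P: 23 + 21 − 8 = 36
  between P and B: 21 + 10 − 22 = 9
  between B and G: 10 + 16 − 21 = 5
  between G and W: 16 + 11 − 5 = 22
Cheapest insertion is between B and G, adding 5.
New total = 68 + 5 = 73.

Adding 5 blocks by placing T on the B–G leg.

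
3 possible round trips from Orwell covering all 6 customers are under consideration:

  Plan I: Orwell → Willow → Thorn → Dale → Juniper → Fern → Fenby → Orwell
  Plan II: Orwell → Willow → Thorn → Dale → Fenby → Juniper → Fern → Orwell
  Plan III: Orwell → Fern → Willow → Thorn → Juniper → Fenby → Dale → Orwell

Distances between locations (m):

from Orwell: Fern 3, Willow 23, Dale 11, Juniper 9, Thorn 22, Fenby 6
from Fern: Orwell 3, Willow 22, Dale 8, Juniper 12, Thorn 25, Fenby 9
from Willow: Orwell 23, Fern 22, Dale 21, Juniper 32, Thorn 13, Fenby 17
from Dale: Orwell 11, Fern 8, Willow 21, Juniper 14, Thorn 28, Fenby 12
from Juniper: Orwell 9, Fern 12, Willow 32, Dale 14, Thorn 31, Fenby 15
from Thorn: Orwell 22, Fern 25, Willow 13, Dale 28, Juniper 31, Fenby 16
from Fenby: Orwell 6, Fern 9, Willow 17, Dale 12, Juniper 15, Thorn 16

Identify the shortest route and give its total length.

Shortest is Plan I, total 105 m.

Plan I: 23 + 13 + 28 + 14 + 12 + 9 + 6 = 105
Plan II: 23 + 13 + 28 + 12 + 15 + 12 + 3 = 106
Plan III: 3 + 22 + 13 + 31 + 15 + 12 + 11 = 107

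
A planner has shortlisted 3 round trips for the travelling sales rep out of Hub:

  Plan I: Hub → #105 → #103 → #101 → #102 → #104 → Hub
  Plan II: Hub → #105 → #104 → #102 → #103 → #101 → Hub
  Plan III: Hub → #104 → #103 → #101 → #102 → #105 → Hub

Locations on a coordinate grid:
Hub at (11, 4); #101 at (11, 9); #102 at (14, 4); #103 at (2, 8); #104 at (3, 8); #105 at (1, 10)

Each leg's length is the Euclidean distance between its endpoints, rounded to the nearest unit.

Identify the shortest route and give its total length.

Plan I: 12 + 2 + 9 + 6 + 12 + 9 = 50
Plan II: 12 + 3 + 12 + 13 + 9 + 5 = 54
Plan III: 9 + 1 + 9 + 6 + 14 + 12 = 51

Shortest is Plan I, total 50.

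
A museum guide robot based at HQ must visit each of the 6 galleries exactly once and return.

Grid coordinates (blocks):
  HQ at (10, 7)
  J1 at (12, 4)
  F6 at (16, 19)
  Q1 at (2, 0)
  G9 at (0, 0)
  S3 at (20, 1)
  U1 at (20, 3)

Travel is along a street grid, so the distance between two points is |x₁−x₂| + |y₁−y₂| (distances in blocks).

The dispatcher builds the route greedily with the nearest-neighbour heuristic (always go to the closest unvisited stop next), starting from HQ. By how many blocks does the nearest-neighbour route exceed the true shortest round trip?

The nearest-neighbour route is 8 blocks longer than optimal.

From HQ: J1=5, U1=14, Q1=15, S3=16, G9=17, F6=18 → choose J1 (5).
From J1: U1=9, S3=11, Q1=14, G9=16, F6=19 → choose U1 (9).
From U1: S3=2, F6=20, Q1=21, G9=23 → choose S3 (2).
From S3: Q1=19, G9=21, F6=22 → choose Q1 (19).
From Q1: G9=2, F6=33 → choose G9 (2).
From G9: F6=35 → choose F6 (35).
NN route HQ → J1 → U1 → S3 → Q1 → G9 → F6 → HQ costs 90.
Optimal: HQ → J1 → Q1 → G9 → S3 → U1 → F6 → HQ costs 82 (by enumerating all 360 distinct tours).
Excess = 90 − 82 = 8.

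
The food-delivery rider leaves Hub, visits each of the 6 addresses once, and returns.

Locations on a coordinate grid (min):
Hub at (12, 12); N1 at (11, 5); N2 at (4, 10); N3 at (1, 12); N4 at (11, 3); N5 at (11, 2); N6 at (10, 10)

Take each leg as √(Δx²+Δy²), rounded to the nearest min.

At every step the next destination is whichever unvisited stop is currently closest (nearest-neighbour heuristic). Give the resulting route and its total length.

At Hub the remaining stops are N6 3, N1 7, N2 8, N4 9, N5 10, N3 11; go to N6.
At N6 the remaining stops are N1 5, N2 6, N4 7, N5 8, N3 9; go to N1.
At N1 the remaining stops are N4 2, N5 3, N2 9, N3 12; go to N4.
At N4 the remaining stops are N5 1, N2 10, N3 13; go to N5.
At N5 the remaining stops are N2 11, N3 14; go to N2.
At N2 the remaining stops are N3 4; go to N3.
Return N3→Hub: 11.
Total = 3 + 5 + 2 + 1 + 11 + 4 + 11 = 37.

Total distance 37 min via the nearest-neighbour route Hub → N6 → N1 → N4 → N5 → N2 → N3 → Hub.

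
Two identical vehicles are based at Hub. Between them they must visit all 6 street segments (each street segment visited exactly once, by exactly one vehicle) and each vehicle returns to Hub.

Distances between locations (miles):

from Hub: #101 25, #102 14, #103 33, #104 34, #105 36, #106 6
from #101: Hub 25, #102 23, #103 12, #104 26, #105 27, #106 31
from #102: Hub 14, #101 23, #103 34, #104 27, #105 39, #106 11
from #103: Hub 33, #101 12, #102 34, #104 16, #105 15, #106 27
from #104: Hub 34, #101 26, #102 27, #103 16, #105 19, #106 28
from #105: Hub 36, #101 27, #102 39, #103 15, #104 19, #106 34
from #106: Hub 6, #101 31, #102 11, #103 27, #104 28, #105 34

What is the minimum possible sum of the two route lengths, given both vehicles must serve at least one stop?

Minimum combined distance: 124 miles.

There are 2^5 − 1 = 31 ways to divide the 6 stops into two non-empty groups. For each, the best each vehicle can do is its own shortest tour through its group:
  {#101} + {#102, #103, #104, #105, #106}: 50 + 108 = 158
  {#102} + {#101, #103, #104, #105, #106}: 28 + 105 = 133
  {#101, #102} + {#103, #104, #105, #106}: 62 + 101 = 163
  {#103} + {#101, #102, #104, #105, #106}: 66 + 115 = 181
  {#101, #103} + {#102, #104, #105, #106}: 70 + 99 = 169
  {#102, #103} + {#101, #104, #105, #106}: 81 + 105 = 186
  … (31 splits in total)
  {#101, #102, #103, #104, #105} + {#106}: 112 + 12 = 124  ← best
Best: vehicle 1 Hub → #101 → #103 → #105 → #104 → #102 → Hub = 112; vehicle 2 Hub → #106 → Hub = 12; combined 124.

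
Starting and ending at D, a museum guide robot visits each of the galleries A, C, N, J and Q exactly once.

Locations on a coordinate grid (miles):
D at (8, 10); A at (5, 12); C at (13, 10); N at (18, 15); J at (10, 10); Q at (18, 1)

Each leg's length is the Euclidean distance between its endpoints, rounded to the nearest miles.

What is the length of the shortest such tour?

D - A - C - N - J - Q - D: 4+8+7+9+12+13 = 53
D - A - C - N - Q - J - D: 4+8+7+14+12+2 = 47
D - A - C - J - N - Q - D: 4+8+3+9+14+13 = 51
D - A - C - J - Q - N - D: 4+8+3+12+14+11 = 52
D - A - C - Q - N - J - D: 4+8+10+14+9+2 = 47
D - A - C - Q - J - N - D: 4+8+10+12+9+11 = 54
D - A - N - C - J - Q - D: 4+13+7+3+12+13 = 52
D - A - N - C - Q - J - D: 4+13+7+10+12+2 = 48
D - A - N - J - C - Q - D: 4+13+9+3+10+13 = 52
D - A - N - J - Q - C - D: 4+13+9+12+10+5 = 53
D - A - N - Q - C - J - D: 4+13+14+10+3+2 = 46
D - A - N - Q - J - C - D: 4+13+14+12+3+5 = 51
D - A - J - C - N - Q - D: 4+5+3+7+14+13 = 46
D - A - J - C - Q - N - D: 4+5+3+10+14+11 = 47
… (46 more)
The minimum is 46.
One optimal route: D → A → N → Q → C → J → D (or its reverse).

Minimum total distance: 46 miles.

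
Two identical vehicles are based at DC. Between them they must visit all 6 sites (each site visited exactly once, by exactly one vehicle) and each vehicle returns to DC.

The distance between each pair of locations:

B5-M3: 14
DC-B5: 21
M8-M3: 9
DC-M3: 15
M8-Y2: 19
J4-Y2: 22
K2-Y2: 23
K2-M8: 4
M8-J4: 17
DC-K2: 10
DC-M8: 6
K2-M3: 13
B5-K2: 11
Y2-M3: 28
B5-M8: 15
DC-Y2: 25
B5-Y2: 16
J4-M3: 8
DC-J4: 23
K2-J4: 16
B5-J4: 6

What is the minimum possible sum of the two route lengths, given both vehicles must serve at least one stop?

Minimum combined distance: 90.

Try each way of splitting the stops between the two vehicles (each non-empty) and, for each split, find the best tour for each vehicle:
  {B5} + {K2, M8, J4, Y2, M3}: 42 + 78 = 120
  {K2} + {B5, M8, J4, Y2, M3}: 20 + 70 = 90
  {B5, K2} + {M8, J4, Y2, M3}: 42 + 70 = 112
  {M8} + {B5, K2, J4, Y2, M3}: 12 + 78 = 90
  {B5, M8} + {K2, J4, Y2, M3}: 42 + 78 = 120
  {K2, M8} + {B5, J4, Y2, M3}: 20 + 70 = 90
  … (31 splits in total)
Best: vehicle 1 DC → K2 → DC = 20; vehicle 2 DC → M8 → Y2 → B5 → J4 → M3 → DC = 70; combined 90.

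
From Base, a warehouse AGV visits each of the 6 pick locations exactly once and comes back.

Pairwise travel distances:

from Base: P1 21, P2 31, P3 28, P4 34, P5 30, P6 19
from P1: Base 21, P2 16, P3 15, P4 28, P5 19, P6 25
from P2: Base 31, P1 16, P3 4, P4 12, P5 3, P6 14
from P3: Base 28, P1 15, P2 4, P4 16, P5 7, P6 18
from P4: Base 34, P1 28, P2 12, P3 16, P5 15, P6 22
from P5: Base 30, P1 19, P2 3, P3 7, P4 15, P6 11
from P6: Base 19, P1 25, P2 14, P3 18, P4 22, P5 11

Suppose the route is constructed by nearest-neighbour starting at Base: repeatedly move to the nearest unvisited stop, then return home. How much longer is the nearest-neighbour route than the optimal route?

Base: P6=19, P1=21, P3=28, P5=30, P2=31, P4=34 ⇒ P6
P6: P5=11, P2=14, P3=18, P4=22, P1=25 ⇒ P5
P5: P2=3, P3=7, P4=15, P1=19 ⇒ P2
P2: P3=4, P4=12, P1=16 ⇒ P3
P3: P1=15, P4=16 ⇒ P1
P1: P4=28 ⇒ P4
NN route Base → P6 → P5 → P2 → P3 → P1 → P4 → Base costs 114.
Optimal: Base → P1 → P3 → P2 → P4 → P5 → P6 → Base costs 97 (by enumerating all 360 distinct tours).
Excess = 114 − 97 = 17.

17 longer than the optimal tour.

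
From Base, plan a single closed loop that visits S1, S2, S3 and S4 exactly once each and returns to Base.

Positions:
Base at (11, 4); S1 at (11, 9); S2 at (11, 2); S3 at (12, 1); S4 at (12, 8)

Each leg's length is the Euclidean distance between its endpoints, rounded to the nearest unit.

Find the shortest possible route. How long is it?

Shortest round trip = 16.

There are 12 distinct closed tours to check (reversals are equivalent).
Base → S1 → S2 → S3 → S4 → Base: 5+7+1+7+4 = 24
Base → S1 → S2 → S4 → S3 → Base: 5+7+6+7+3 = 28
Base → S1 → S3 → S2 → S4 → Base: 5+8+1+6+4 = 24
Base → S1 → S3 → S4 → S2 → Base: 5+8+7+6+2 = 28
Base → S1 → S4 → S2 → S3 → Base: 5+1+6+1+3 = 16
Base → S1 → S4 → S3 → S2 → Base: 5+1+7+1+2 = 16
Base → S2 → S1 → S3 → S4 → Base: 2+7+8+7+4 = 28
Base → S2 → S1 → S4 → S3 → Base: 2+7+1+7+3 = 20
Base → S2 → S3 → S1 → S4 → Base: 2+1+8+1+4 = 16
Base → S2 → S4 → S1 → S3 → Base: 2+6+1+8+3 = 20
Base → S3 → S1 → S2 → S4 → Base: 3+8+7+6+4 = 28
Base → S3 → S2 → S1 → S4 → Base: 3+1+7+1+4 = 16
The minimum is 16.
One optimal route: Base → S1 → S4 → S2 → S3 → Base (or its reverse).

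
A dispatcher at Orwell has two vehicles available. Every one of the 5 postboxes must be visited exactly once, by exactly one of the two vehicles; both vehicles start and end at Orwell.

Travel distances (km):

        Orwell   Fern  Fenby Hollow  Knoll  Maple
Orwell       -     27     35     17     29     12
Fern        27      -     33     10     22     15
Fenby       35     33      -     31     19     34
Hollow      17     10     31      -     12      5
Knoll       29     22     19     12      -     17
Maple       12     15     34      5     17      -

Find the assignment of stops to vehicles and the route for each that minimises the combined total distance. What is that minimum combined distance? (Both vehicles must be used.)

127 km — the smallest possible combined total.

There are 2^4 − 1 = 15 ways to divide the 5 stops into two non-empty groups. For each, the best each vehicle can do is its own shortest tour through its group:
  {Fern} + {Fenby, Hollow, Knoll, Maple}: 54 + 83 = 137
  {Fenby} + {Fern, Hollow, Knoll, Maple}: 70 + 78 = 148
  {Fern, Fenby} + {Hollow, Knoll, Maple}: 95 + 58 = 153
  {Hollow} + {Fern, Fenby, Knoll, Maple}: 34 + 103 = 137
  {Fern, Hollow} + {Fenby, Knoll, Maple}: 54 + 83 = 137
  {Fenby, Hollow} + {Fern, Knoll, Maple}: 83 + 78 = 161
  … (15 splits in total)
  {Fern, Fenby, Hollow, Knoll} + {Maple}: 103 + 24 = 127  ← best
Best: vehicle 1 Orwell → Fern → Hollow → Knoll → Fenby → Orwell = 103; vehicle 2 Orwell → Maple → Orwell = 24; combined 127.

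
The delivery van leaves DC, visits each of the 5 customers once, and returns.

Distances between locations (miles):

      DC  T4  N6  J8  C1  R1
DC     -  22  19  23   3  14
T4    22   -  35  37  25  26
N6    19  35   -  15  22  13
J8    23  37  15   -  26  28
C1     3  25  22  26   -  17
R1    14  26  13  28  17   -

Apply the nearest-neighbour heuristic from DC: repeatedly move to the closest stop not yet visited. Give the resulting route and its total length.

Total distance 107 miles via the nearest-neighbour route DC → C1 → R1 → N6 → J8 → T4 → DC.

At DC the remaining stops are C1 3, R1 14, N6 19, T4 22, J8 23; go to C1.
At C1 the remaining stops are R1 17, N6 22, T4 25, J8 26; go to R1.
At R1 the remaining stops are N6 13, T4 26, J8 28; go to N6.
At N6 the remaining stops are J8 15, T4 35; go to J8.
At J8 the remaining stops are T4 37; go to T4.
Return T4→DC: 22.
Total = 3 + 17 + 13 + 15 + 37 + 22 = 107.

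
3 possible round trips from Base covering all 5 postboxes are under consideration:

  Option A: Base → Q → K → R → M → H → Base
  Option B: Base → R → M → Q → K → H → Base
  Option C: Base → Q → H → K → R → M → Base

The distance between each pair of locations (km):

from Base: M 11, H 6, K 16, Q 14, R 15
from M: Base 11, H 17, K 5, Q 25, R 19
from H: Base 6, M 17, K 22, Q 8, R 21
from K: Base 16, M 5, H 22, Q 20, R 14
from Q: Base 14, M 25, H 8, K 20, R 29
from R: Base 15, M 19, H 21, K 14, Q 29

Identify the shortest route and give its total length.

Option A: 14 + 20 + 14 + 19 + 17 + 6 = 90
Option B: 15 + 19 + 25 + 20 + 22 + 6 = 107
Option C: 14 + 8 + 22 + 14 + 19 + 11 = 88

Shortest is Option C, total 88 km.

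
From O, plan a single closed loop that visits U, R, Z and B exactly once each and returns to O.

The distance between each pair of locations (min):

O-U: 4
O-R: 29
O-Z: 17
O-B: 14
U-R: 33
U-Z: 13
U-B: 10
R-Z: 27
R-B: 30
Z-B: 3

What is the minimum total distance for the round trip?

There are 12 distinct closed tours to check (reversals are equivalent).
O-U-R-Z-B-O: 4+33+27+3+14 = 81
O-U-R-B-Z-O: 4+33+30+3+17 = 87
O-U-Z-R-B-O: 4+13+27+30+14 = 88
O-U-Z-B-R-O: 4+13+3+30+29 = 79
O-U-B-R-Z-O: 4+10+30+27+17 = 88
O-U-B-Z-R-O: 4+10+3+27+29 = 73
O-R-U-Z-B-O: 29+33+13+3+14 = 92
O-R-U-B-Z-O: 29+33+10+3+17 = 92
O-R-Z-U-B-O: 29+27+13+10+14 = 93
O-R-B-U-Z-O: 29+30+10+13+17 = 99
O-Z-U-R-B-O: 17+13+33+30+14 = 107
O-Z-R-U-B-O: 17+27+33+10+14 = 101
The minimum is 73.
One optimal route: O → U → B → Z → R → O (or its reverse).

Shortest round trip = 73 min.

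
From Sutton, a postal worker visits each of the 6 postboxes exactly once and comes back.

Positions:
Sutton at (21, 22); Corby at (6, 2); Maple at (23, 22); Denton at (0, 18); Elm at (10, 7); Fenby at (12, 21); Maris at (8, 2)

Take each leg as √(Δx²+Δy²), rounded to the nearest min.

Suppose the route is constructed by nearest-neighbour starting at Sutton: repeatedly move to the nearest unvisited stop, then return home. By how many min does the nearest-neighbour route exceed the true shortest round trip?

From Sutton: Maple=2, Fenby=9, Elm=19, Denton=21, Maris=24, Corby=25 → choose Maple (2).
From Maple: Fenby=11, Elm=20, Denton=23, Maris=25, Corby=26 → choose Fenby (11).
From Fenby: Denton=12, Elm=14, Maris=19, Corby=20 → choose Denton (12).
From Denton: Elm=15, Corby=17, Maris=18 → choose Elm (15).
From Elm: Maris=5, Corby=6 → choose Maris (5).
From Maris: Corby=2 → choose Corby (2).
NN route Sutton → Maple → Fenby → Denton → Elm → Maris → Corby → Sutton costs 72.
Optimal: Sutton → Maple → Elm → Maris → Corby → Denton → Fenby → Sutton costs 67 (by enumerating all 360 distinct tours).
Excess = 72 − 67 = 5.

The nearest-neighbour route is 5 min longer than optimal.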